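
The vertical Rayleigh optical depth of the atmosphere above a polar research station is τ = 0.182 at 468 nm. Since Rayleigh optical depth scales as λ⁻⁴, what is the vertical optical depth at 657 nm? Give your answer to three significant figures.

τ(657 nm) = τ(468 nm) × (468/657)⁴ = 0.182 × (0.7123)⁴ = 0.182 × 0.2575 = 0.0469.

0.0469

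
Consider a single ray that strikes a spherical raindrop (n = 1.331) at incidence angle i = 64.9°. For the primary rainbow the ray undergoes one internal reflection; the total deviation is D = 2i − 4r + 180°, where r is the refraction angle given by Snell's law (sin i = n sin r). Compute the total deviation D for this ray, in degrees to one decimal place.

sin r = sin 64.9° / 1.331 = 0.9056/1.331 = 0.6804; r = 42.87°.
D = 2·64.9° − 4·42.87° + 180° = 129.80° − 171.49° + 180° = 138.31°.

138.3°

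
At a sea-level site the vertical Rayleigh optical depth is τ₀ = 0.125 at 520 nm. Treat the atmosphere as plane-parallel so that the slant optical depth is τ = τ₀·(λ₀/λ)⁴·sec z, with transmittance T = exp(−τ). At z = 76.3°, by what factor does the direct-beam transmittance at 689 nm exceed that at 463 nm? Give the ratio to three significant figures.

Airmass: sec 76.3° = 4.2223.
τ(689 nm) = 0.125 × (520/689)⁴ × 4.2223 = 0.125 × 0.3244 × 4.2223 = 0.1712.
τ(463 nm) = 0.125 × (520/463)⁴ × 4.2223 = 0.125 × 1.5911 × 4.2223 = 0.8397.
T(689)/T(463) = exp(τ_B − τ_A) = exp(0.6685) = 1.9513.

1.95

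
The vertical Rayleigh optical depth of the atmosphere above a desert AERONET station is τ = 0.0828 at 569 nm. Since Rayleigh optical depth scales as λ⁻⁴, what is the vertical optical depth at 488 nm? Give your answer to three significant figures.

τ(488 nm) = τ(569 nm) × (569/488)⁴ = 0.0828 × (1.1660)⁴ = 0.0828 × 1.8483 = 0.1530.

0.153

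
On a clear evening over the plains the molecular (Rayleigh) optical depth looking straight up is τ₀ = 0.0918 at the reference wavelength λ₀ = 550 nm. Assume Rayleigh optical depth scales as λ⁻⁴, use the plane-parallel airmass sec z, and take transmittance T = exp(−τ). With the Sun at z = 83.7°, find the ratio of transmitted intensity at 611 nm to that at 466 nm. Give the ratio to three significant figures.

Airmass: sec 83.7° = 9.1129.
τ(611 nm) = 0.0918 × (550/611)⁴ × 9.1129 = 0.0918 × 0.6566 × 9.1129 = 0.5493.
τ(466 nm) = 0.0918 × (550/466)⁴ × 9.1129 = 0.0918 × 1.9405 × 9.1129 = 1.6233.
T(611)/T(466) = exp(τ_B − τ_A) = exp(1.0741) = 2.9272.

2.93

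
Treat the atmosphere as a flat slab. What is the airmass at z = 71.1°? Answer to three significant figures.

3.09

X = sec z = 1/cos 71.1° = 1/0.3239 = 3.0872.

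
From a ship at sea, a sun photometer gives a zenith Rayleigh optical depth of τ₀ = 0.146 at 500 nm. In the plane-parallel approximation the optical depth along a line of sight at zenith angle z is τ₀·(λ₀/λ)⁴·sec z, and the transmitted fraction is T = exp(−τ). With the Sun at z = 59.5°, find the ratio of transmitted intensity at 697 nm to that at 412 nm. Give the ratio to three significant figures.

1.73

Airmass: sec 59.5° = 1.9703.
τ(697 nm) = 0.146 × (500/697)⁴ × 1.9703 = 0.146 × 0.2648 × 1.9703 = 0.0762.
τ(412 nm) = 0.146 × (500/412)⁴ × 1.9703 = 0.146 × 2.1692 × 1.9703 = 0.6240.
T(697)/T(412) = exp(τ_B − τ_A) = exp(0.5478) = 1.7295.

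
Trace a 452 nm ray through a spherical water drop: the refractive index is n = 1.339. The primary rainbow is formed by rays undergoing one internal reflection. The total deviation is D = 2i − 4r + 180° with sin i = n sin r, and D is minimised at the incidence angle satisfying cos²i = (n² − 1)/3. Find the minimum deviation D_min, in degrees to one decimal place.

cos²i = (1.79292 − 1)/3 = 0.26431; i = arccos(0.51411) = 59.062°.
sin r = sin 59.062°/1.339 = 0.64057; r = 39.834°.
D_min = 2·59.062° − 4·39.834° + 180° = 138.786°.

138.8°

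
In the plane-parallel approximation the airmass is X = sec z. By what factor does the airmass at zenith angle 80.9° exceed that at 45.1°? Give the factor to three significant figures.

X(80.9°)/X(45.1°) = sec 80.9° / sec 45.1° = cos 45.1° / cos 80.9° = 0.7059/0.1582 = 4.4631.

4.46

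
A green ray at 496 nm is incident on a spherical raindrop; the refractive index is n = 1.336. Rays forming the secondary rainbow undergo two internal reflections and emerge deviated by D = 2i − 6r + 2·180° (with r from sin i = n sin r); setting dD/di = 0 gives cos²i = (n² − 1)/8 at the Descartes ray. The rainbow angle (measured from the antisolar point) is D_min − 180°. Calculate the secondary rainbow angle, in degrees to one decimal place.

cos²i = (1.78490 − 1)/8 = 0.09811; i = arccos(0.31323) = 71.746°.
sin r = sin 71.746°/1.336 = 0.71084; r = 45.303°.
D_min = 2·71.746° − 6·45.303° + 360° = 231.674°.
Rainbow angle = D_min − 180° = 51.674°.

51.7°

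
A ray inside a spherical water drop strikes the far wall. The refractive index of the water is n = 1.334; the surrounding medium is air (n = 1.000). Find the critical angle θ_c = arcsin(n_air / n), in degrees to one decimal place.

sin θ_c = n_air / n = 1.000 / 1.334 = 0.7496.
θ_c = arcsin(0.7496) = 48.56°.

48.6°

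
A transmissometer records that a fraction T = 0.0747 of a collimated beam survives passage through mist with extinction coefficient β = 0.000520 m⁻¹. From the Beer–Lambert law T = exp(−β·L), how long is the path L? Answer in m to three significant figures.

4990 m

Beer–Lambert: T = exp(−βL) ⇒ L = −ln(T)/β = −ln(0.0747)/0.000520 = 2.5943/0.000520 = 4989 m.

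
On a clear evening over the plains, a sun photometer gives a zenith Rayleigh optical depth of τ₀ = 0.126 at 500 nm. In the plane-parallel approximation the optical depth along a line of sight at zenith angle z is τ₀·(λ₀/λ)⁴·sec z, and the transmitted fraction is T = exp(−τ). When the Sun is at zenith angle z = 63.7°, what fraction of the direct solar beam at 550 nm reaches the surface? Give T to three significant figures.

0.823

sec 63.7° = 2.2570.
τ = 0.126 × (500/550)⁴ × 2.2570 = 0.126 × 0.6830 × 2.2570 = 0.1942.
T = exp(−0.1942) = 0.8235.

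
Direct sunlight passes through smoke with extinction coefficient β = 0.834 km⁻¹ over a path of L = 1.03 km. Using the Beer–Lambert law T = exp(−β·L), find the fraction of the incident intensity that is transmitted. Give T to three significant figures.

0.424

τ = β·L = 0.834 × 1.03 = 0.8590.
T = exp(−0.8590) = 0.4236.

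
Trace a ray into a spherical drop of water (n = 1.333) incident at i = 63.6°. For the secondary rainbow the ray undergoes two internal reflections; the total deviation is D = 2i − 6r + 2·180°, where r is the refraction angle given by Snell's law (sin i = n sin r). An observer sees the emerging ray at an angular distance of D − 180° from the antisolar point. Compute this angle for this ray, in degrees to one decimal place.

sin r = sin 63.6° / 1.333 = 0.8957/1.333 = 0.6720; r = 42.22°.
D = 2·63.6° − 6·42.22° + 2·180° = 127.20° − 253.31° + 360° = 233.89°.
Angle from antisolar point = D − 180° = 53.89°.

53.9°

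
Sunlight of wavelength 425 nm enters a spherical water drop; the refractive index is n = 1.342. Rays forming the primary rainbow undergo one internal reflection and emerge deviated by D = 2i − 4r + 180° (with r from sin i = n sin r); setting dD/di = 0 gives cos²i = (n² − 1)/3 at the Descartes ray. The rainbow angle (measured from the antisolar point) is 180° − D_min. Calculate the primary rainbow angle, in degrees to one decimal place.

40.8°

cos²i = (1.80096 − 1)/3 = 0.26699; i = arccos(0.51671) = 58.888°.
sin r = sin 58.888°/1.342 = 0.63797; r = 39.641°.
D_min = 2·58.888° − 4·39.641° + 180° = 139.213°.
Rainbow angle = 180° − D_min = 40.787°.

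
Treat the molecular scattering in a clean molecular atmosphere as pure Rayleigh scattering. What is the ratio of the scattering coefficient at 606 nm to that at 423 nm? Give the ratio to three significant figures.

Rayleigh scattering ∝ λ⁻⁴, so the ratio of coefficients is the inverse fourth power of the wavelength ratio.
σ(606)/σ(423) = (423/606)⁴ = (0.6980)⁴ = 0.2374.

0.237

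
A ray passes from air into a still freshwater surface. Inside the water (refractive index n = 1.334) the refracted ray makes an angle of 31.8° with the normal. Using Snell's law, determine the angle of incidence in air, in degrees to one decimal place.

Snell: sin θ_i = n · sin θ_r = 1.334 × sin 31.8° = 1.334 × 0.5270 = 0.7030.
θ_i = arcsin(0.7030) = 44.66°.

44.7°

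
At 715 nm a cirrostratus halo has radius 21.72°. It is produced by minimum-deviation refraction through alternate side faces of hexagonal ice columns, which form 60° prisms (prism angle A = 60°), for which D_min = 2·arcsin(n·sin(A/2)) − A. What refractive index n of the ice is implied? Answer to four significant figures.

1.308

Rearranging: n = sin((D_min + A)/2) / sin(A/2).
(D_min + A)/2 = (21.72° + 60°)/2 = 40.860°.
n = sin 40.860° / sin 30° = 0.6542 / 0.5000 = 1.3084.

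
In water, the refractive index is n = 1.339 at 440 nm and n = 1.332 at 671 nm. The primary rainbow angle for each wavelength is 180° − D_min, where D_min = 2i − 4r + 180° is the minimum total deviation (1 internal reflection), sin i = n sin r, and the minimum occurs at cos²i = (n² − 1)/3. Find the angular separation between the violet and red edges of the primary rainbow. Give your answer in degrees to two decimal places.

1.01°

At 440 nm (n = 1.339): cos²i = 0.26431 → i = 59.062°, r = 39.834°, D_min = 138.786°, rainbow angle = 41.214°.
At 671 nm (n = 1.332): cos²i = 0.25807 → i = 59.469°, r = 40.290°, D_min = 137.776°, rainbow angle = 42.224°.
Angular width = |41.214° − 42.224°| = 1.010°.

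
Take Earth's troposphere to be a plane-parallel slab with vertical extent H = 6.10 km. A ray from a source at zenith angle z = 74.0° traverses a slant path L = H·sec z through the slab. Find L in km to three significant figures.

22.1 km

sec z = 1/cos 74.0° = 3.6280.
L = 6.10 × 3.6280 = 22.131 km.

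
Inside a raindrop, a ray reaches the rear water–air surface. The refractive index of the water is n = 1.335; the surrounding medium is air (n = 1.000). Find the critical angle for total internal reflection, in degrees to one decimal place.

48.5°

sin θ_c = n_air / n = 1.000 / 1.335 = 0.7491.
θ_c = arcsin(0.7491) = 48.51°.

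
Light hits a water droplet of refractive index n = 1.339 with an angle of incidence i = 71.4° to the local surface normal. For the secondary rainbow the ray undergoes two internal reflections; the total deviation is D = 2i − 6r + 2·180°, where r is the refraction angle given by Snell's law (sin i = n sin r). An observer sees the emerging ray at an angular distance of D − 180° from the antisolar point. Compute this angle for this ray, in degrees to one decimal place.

sin r = sin 71.4° / 1.339 = 0.9478/1.339 = 0.7078; r = 45.06°.
D = 2·71.4° − 6·45.06° + 2·180° = 142.80° − 270.35° + 360° = 232.45°.
Angle from antisolar point = D − 180° = 52.45°.

52.5°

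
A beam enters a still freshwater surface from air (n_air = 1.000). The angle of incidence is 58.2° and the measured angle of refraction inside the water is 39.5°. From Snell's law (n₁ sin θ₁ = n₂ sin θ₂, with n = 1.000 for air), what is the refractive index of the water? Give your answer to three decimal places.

n = sin θ_i / sin θ_r = sin 58.2° / sin 39.5° = 0.8499 / 0.6361 = 1.3361.

1.336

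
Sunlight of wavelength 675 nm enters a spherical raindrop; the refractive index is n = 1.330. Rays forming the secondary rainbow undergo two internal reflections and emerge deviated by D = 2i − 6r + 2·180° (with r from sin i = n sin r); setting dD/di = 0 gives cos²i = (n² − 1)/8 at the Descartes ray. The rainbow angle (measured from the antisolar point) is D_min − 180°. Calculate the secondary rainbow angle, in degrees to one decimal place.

50.1°

cos²i = (1.76890 − 1)/8 = 0.09611; i = arccos(0.31002) = 71.940°.
sin r = sin 71.940°/1.330 = 0.71483; r = 45.630°.
D_min = 2·71.940° − 6·45.630° + 360° = 230.101°.
Rainbow angle = D_min − 180° = 50.101°.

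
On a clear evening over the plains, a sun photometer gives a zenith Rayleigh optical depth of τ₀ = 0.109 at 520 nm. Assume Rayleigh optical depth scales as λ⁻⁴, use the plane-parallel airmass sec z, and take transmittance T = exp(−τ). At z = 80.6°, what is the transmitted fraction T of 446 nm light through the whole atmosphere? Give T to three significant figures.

0.291

sec 80.6° = 6.1227.
τ = 0.109 × (520/446)⁴ × 6.1227 = 0.109 × 1.8479 × 6.1227 = 1.2332.
T = exp(−1.2332) = 0.2913.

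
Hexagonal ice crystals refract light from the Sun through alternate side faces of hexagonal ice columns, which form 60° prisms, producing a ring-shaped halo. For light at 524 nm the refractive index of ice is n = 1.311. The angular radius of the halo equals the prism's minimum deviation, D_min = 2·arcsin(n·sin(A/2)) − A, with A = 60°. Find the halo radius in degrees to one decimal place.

n·sin(A/2) = 1.311 × sin 30° = 1.311 × 0.5000 = 0.6555.
D_min = 2·arcsin(0.6555) − 60° = 2 × 40.958° − 60° = 21.915°.

21.9°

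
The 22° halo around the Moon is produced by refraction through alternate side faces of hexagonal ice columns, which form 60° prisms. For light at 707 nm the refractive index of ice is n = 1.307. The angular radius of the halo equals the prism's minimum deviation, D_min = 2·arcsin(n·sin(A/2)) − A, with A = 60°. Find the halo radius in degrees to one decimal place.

21.6°

n·sin(A/2) = 1.307 × sin 30° = 1.307 × 0.5000 = 0.6535.
D_min = 2·arcsin(0.6535) − 60° = 2 × 40.806° − 60° = 21.612°.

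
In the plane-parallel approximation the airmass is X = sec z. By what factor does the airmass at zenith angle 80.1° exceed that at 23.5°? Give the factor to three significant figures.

5.33

X(80.1°)/X(23.5°) = sec 80.1° / sec 23.5° = cos 23.5° / cos 80.1° = 0.9171/0.1719 = 5.3339.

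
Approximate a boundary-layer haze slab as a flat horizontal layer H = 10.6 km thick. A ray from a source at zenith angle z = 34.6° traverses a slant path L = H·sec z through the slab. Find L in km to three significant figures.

12.9 km

sec z = 1/cos 34.6° = 1.2149.
L = 10.6 × 1.2149 = 12.878 km.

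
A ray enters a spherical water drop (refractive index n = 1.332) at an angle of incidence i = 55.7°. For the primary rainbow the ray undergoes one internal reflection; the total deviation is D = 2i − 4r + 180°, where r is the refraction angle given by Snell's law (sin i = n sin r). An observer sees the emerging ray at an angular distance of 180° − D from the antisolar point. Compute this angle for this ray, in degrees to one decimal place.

sin r = sin 55.7° / 1.332 = 0.8261/1.332 = 0.6202; r = 38.33°.
D = 2·55.7° − 4·38.33° + 180° = 111.40° − 153.32° + 180° = 138.08°.
Angle from antisolar point = 180° − D = 41.92°.

41.9°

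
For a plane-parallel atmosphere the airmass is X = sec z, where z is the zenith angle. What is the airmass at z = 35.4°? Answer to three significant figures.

1.23

X = sec z = 1/cos 35.4° = 1/0.8151 = 1.2268.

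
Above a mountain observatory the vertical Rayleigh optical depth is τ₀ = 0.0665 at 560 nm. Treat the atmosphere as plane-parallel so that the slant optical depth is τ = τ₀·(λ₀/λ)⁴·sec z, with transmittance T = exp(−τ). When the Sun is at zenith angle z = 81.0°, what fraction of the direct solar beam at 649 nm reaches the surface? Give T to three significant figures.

0.790

sec 81.0° = 6.3925.
τ = 0.0665 × (560/649)⁴ × 6.3925 = 0.0665 × 0.5543 × 6.3925 = 0.2356.
T = exp(−0.2356) = 0.7901.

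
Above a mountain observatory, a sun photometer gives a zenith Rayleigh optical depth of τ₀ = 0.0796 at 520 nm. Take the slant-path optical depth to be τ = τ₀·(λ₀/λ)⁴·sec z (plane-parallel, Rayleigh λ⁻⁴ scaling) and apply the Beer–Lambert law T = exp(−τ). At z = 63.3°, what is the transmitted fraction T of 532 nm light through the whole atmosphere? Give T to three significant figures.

0.851

sec 63.3° = 2.2256.
τ = 0.0796 × (520/532)⁴ × 2.2256 = 0.0796 × 0.9128 × 2.2256 = 0.1617.
T = exp(−0.1617) = 0.8507.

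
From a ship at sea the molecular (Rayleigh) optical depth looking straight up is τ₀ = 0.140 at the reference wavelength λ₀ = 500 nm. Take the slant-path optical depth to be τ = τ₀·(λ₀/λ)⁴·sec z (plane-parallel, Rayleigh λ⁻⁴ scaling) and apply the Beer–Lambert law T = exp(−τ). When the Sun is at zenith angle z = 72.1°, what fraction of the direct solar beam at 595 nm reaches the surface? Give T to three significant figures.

sec 72.1° = 3.2535.
τ = 0.140 × (500/595)⁴ × 3.2535 = 0.140 × 0.4987 × 3.2535 = 0.2271.
T = exp(−0.2271) = 0.7968.

0.797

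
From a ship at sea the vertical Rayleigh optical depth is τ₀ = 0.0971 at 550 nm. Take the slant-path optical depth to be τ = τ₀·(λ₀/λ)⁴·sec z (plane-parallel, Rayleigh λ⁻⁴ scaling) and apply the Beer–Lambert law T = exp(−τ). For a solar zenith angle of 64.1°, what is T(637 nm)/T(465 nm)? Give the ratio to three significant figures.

Airmass: sec 64.1° = 2.2894.
τ(637 nm) = 0.0971 × (550/637)⁴ × 2.2894 = 0.0971 × 0.5558 × 2.2894 = 0.1235.
τ(465 nm) = 0.0971 × (550/465)⁴ × 2.2894 = 0.0971 × 1.9572 × 2.2894 = 0.4351.
T(637)/T(465) = exp(τ_B − τ_A) = exp(0.3115) = 1.3655.

1.37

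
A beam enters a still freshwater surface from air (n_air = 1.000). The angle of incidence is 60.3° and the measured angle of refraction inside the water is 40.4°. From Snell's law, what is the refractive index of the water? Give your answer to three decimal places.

1.340

n = sin θ_i / sin θ_r = sin 60.3° / sin 40.4° = 0.8686 / 0.6481 = 1.3402.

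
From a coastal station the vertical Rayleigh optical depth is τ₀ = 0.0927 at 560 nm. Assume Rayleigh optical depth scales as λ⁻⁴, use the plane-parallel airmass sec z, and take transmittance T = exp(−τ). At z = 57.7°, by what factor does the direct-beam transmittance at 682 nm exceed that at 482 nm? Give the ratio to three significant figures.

Airmass: sec 57.7° = 1.8714.
τ(682 nm) = 0.0927 × (560/682)⁴ × 1.8714 = 0.0927 × 0.4546 × 1.8714 = 0.0789.
τ(482 nm) = 0.0927 × (560/482)⁴ × 1.8714 = 0.0927 × 1.8221 × 1.8714 = 0.3161.
T(682)/T(482) = exp(τ_B − τ_A) = exp(0.2372) = 1.2677.

1.27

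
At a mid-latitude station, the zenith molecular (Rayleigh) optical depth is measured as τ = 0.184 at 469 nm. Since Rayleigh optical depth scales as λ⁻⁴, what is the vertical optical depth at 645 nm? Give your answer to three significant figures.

0.0514

τ(645 nm) = τ(469 nm) × (469/645)⁴ = 0.184 × (0.7271)⁴ = 0.184 × 0.2795 = 0.0514.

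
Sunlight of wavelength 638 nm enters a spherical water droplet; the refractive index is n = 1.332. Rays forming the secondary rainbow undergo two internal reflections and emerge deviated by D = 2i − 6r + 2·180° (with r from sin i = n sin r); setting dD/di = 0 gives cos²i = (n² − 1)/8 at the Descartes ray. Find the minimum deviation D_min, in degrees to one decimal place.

cos²i = (1.77422 − 1)/8 = 0.09678; i = arccos(0.31109) = 71.875°.
sin r = sin 71.875°/1.332 = 0.71350; r = 45.520°.
D_min = 2·71.875° − 6·45.520° + 360° = 230.628°.

230.6°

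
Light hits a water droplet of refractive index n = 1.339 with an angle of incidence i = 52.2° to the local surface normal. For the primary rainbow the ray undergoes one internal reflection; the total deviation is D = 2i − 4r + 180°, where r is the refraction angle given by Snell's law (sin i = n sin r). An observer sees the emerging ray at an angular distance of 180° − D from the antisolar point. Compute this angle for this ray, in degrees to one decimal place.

sin r = sin 52.2° / 1.339 = 0.7902/1.339 = 0.5901; r = 36.16°.
D = 2·52.2° − 4·36.16° + 180° = 104.40° − 144.66° + 180° = 139.74°.
Angle from antisolar point = 180° − D = 40.26°.

40.3°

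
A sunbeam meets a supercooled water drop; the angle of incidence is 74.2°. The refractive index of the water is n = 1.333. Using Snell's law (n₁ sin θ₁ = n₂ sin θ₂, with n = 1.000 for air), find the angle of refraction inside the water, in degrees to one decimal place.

46.2°

Snell: sin θ_r = sin θ_i / n = sin 74.2° / 1.333 = 0.9622 / 1.333 = 0.7218.
θ_r = arcsin(0.7218) = 46.21°.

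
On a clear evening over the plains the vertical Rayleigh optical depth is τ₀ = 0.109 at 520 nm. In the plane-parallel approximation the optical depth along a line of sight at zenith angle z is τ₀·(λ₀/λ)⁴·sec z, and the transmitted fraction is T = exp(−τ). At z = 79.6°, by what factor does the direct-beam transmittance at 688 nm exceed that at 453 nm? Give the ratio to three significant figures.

Airmass: sec 79.6° = 5.5396.
τ(688 nm) = 0.109 × (520/688)⁴ × 5.5396 = 0.109 × 0.3263 × 5.5396 = 0.1970.
τ(453 nm) = 0.109 × (520/453)⁴ × 5.5396 = 0.109 × 1.7363 × 5.5396 = 1.0484.
T(688)/T(453) = exp(τ_B − τ_A) = exp(0.8513) = 2.3428.

2.34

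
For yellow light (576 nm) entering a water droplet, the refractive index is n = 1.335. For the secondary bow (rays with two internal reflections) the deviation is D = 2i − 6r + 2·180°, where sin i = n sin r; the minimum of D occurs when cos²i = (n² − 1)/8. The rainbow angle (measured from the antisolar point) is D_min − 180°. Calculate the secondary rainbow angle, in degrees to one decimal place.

51.4°

cos²i = (1.78222 − 1)/8 = 0.09778; i = arccos(0.31269) = 71.778°.
sin r = sin 71.778°/1.335 = 0.71150; r = 45.357°.
D_min = 2·71.778° − 6·45.357° + 360° = 231.414°.
Rainbow angle = D_min − 180° = 51.414°.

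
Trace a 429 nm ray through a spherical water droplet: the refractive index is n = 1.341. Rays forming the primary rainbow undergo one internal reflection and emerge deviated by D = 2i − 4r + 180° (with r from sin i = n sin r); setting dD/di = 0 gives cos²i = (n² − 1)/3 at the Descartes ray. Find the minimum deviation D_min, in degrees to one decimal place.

cos²i = (1.79828 − 1)/3 = 0.26609; i = arccos(0.51584) = 58.946°.
sin r = sin 58.946°/1.341 = 0.63884; r = 39.705°.
D_min = 2·58.946° − 4·39.705° + 180° = 139.071°.

139.1°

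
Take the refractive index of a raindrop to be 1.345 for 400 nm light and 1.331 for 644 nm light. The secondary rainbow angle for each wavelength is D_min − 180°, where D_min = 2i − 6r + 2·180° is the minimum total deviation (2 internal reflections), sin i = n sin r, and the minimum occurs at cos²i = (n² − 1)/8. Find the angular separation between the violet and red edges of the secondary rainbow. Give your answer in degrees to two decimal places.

3.62°

At 400 nm (n = 1.345): cos²i = 0.10113 → i = 71.458°, r = 44.821°, D_min = 233.987°, rainbow angle = 53.987°.
At 644 nm (n = 1.331): cos²i = 0.09645 → i = 71.907°, r = 45.575°, D_min = 230.365°, rainbow angle = 50.365°.
Angular width = |53.987° − 50.365°| = 3.622°.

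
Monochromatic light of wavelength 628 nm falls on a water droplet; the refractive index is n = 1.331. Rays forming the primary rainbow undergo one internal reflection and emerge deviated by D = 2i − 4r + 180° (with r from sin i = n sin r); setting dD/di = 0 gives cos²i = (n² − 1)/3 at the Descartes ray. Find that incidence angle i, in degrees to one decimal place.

cos²i = (1.331² − 1)/3 = (1.77156 − 1)/3 = 0.25719.
cos i = 0.50714, so i = 59.527°.

59.5°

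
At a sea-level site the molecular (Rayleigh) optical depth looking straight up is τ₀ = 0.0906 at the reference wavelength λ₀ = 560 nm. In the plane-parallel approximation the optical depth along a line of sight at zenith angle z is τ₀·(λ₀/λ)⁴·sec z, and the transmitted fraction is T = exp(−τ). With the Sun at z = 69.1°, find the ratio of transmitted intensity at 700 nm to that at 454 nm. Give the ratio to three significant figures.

1.62

Airmass: sec 69.1° = 2.8032.
τ(700 nm) = 0.0906 × (560/700)⁴ × 2.8032 = 0.0906 × 0.4096 × 2.8032 = 0.1040.
τ(454 nm) = 0.0906 × (560/454)⁴ × 2.8032 = 0.0906 × 2.3149 × 2.8032 = 0.5879.
T(700)/T(454) = exp(τ_B − τ_A) = exp(0.4839) = 1.6224.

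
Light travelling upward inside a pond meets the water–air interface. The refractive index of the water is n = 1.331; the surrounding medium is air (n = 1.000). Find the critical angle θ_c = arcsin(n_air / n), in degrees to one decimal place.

48.7°

sin θ_c = n_air / n = 1.000 / 1.331 = 0.7513.
θ_c = arcsin(0.7513) = 48.70°.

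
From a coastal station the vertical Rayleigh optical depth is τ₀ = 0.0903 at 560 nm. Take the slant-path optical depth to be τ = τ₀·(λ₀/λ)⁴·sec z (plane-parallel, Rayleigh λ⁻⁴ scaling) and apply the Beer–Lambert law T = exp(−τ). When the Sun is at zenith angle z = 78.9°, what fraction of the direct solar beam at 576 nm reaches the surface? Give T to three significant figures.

0.658

sec 78.9° = 5.1942.
τ = 0.0903 × (560/576)⁴ × 5.1942 = 0.0903 × 0.8934 × 5.1942 = 0.4191.
T = exp(−0.4191) = 0.6577.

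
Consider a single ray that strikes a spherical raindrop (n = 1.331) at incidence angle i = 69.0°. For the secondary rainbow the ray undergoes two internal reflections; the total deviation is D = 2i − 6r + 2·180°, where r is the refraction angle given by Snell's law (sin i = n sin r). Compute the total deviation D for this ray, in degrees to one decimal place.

sin r = sin 69.0° / 1.331 = 0.9336/1.331 = 0.7014; r = 44.54°.
D = 2·69.0° − 6·44.54° + 2·180° = 138.00° − 267.24° + 360° = 230.76°.

230.8°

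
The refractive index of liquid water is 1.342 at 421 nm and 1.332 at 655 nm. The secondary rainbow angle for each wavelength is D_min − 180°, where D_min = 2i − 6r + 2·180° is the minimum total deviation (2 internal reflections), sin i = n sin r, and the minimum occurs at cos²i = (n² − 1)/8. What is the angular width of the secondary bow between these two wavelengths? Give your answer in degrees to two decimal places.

At 421 nm (n = 1.342): cos²i = 0.10012 → i = 71.554°, r = 44.981°, D_min = 233.222°, rainbow angle = 53.222°.
At 655 nm (n = 1.332): cos²i = 0.09678 → i = 71.875°, r = 45.520°, D_min = 230.628°, rainbow angle = 50.628°.
Angular width = |53.222° − 50.628°| = 2.594°.

2.59°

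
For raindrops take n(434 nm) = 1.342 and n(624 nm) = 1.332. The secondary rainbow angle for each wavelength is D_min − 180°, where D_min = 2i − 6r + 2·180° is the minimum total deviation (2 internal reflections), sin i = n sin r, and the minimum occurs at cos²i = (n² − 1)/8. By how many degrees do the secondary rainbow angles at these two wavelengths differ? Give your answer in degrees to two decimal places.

2.59°

At 434 nm (n = 1.342): cos²i = 0.10012 → i = 71.554°, r = 44.981°, D_min = 233.222°, rainbow angle = 53.222°.
At 624 nm (n = 1.332): cos²i = 0.09678 → i = 71.875°, r = 45.520°, D_min = 230.628°, rainbow angle = 50.628°.
Angular width = |53.222° − 50.628°| = 2.594°.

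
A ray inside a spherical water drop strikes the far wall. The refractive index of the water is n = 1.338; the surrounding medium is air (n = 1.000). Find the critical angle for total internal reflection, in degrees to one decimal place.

48.4°

sin θ_c = n_air / n = 1.000 / 1.338 = 0.7474.
θ_c = arcsin(0.7474) = 48.36°.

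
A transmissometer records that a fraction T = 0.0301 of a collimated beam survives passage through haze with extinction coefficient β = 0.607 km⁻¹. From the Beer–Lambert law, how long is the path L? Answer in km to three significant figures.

Beer–Lambert: T = exp(−βL) ⇒ L = −ln(T)/β = −ln(0.0301)/0.607 = 3.5032/0.607 = 5.771 km.

5.77 km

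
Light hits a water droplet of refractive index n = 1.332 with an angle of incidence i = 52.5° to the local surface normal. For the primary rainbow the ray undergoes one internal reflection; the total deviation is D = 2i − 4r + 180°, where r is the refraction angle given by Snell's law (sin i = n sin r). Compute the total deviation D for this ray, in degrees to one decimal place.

138.8°

sin r = sin 52.5° / 1.332 = 0.7934/1.332 = 0.5956; r = 36.56°.
D = 2·52.5° − 4·36.56° + 180° = 105.00° − 146.22° + 180° = 138.78°.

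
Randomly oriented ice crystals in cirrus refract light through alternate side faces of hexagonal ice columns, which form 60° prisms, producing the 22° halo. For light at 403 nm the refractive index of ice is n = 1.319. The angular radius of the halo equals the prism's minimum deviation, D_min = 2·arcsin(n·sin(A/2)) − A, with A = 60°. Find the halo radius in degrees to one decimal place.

22.5°

n·sin(A/2) = 1.319 × sin 30° = 1.319 × 0.5000 = 0.6595.
D_min = 2·arcsin(0.6595) − 60° = 2 × 41.262° − 60° = 22.524°.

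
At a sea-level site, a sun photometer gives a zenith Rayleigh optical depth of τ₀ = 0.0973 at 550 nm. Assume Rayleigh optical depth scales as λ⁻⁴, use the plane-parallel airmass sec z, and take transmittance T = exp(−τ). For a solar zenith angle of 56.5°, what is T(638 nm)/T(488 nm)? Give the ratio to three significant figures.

1.21

Airmass: sec 56.5° = 1.8118.
τ(638 nm) = 0.0973 × (550/638)⁴ × 1.8118 = 0.0973 × 0.5523 × 1.8118 = 0.0974.
τ(488 nm) = 0.0973 × (550/488)⁴ × 1.8118 = 0.0973 × 1.6135 × 1.8118 = 0.2844.
T(638)/T(488) = exp(τ_B − τ_A) = exp(0.1871) = 1.2057.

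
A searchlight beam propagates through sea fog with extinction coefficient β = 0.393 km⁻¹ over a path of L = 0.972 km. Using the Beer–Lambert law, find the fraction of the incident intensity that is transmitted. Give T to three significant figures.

0.682

τ = β·L = 0.393 × 0.972 = 0.3820.
T = exp(−0.3820) = 0.6825.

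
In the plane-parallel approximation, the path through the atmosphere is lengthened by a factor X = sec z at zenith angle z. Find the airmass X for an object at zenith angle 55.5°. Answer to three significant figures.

X = sec z = 1/cos 55.5° = 1/0.5664 = 1.7655.

1.77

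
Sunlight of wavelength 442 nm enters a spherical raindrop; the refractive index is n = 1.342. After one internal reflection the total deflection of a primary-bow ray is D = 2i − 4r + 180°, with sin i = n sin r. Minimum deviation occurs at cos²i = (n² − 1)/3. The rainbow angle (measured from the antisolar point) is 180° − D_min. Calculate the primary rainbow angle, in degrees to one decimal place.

cos²i = (1.80096 − 1)/3 = 0.26699; i = arccos(0.51671) = 58.888°.
sin r = sin 58.888°/1.342 = 0.63797; r = 39.641°.
D_min = 2·58.888° − 4·39.641° + 180° = 139.213°.
Rainbow angle = 180° − D_min = 40.787°.

40.8°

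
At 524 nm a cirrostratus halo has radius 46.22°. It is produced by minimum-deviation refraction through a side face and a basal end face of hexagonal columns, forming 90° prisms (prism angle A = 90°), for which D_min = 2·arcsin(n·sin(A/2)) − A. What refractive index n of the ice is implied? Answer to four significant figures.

Rearranging: n = sin((D_min + A)/2) / sin(A/2).
(D_min + A)/2 = (46.22° + 90°)/2 = 68.110°.
n = sin 68.110° / sin 45° = 0.9279 / 0.7071 = 1.3123.

1.312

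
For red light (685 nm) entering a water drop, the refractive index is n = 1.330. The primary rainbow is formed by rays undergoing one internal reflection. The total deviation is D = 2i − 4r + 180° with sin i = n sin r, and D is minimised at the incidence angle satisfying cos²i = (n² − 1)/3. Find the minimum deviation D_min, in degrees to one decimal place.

137.5°

cos²i = (1.76890 − 1)/3 = 0.25630; i = arccos(0.50626) = 59.585°.
sin r = sin 59.585°/1.330 = 0.64841; r = 40.422°.
D_min = 2·59.585° − 4·40.422° + 180° = 137.484°.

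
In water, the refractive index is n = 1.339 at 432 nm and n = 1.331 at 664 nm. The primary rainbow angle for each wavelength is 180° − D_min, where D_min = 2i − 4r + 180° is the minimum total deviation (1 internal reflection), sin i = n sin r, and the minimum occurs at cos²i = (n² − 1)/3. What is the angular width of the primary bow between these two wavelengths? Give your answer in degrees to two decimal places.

1.16°

At 432 nm (n = 1.339): cos²i = 0.26431 → i = 59.062°, r = 39.834°, D_min = 138.786°, rainbow angle = 41.214°.
At 664 nm (n = 1.331): cos²i = 0.25719 → i = 59.527°, r = 40.356°, D_min = 137.630°, rainbow angle = 42.370°.
Angular width = |41.214° − 42.370°| = 1.156°.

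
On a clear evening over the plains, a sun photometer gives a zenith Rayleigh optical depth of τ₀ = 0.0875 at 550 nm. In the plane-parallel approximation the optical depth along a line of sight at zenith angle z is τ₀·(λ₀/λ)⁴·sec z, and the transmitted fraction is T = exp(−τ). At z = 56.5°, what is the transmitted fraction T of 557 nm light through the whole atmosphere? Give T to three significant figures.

sec 56.5° = 1.8118.
τ = 0.0875 × (550/557)⁴ × 1.8118 = 0.0875 × 0.9507 × 1.8118 = 0.1507.
T = exp(−0.1507) = 0.8601.

0.860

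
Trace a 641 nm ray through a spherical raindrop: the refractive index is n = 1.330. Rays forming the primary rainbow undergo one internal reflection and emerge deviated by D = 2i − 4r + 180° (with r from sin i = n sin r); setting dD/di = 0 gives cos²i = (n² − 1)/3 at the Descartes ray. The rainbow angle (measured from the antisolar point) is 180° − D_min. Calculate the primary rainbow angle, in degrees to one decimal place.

cos²i = (1.76890 − 1)/3 = 0.25630; i = arccos(0.50626) = 59.585°.
sin r = sin 59.585°/1.330 = 0.64841; r = 40.422°.
D_min = 2·59.585° − 4·40.422° + 180° = 137.484°.
Rainbow angle = 180° − D_min = 42.516°.

42.5°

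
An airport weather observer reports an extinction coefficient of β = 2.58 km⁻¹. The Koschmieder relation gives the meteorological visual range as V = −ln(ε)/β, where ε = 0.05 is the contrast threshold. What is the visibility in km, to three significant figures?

V = −ln(0.05) / 2.58 = 2.996 / 2.58 = 1.1611 km.

1.16 km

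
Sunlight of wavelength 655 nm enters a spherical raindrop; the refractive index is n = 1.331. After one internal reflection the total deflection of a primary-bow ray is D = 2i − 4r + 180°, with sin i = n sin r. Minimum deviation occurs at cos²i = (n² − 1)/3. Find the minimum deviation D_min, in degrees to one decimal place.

137.6°

cos²i = (1.77156 − 1)/3 = 0.25719; i = arccos(0.50714) = 59.527°.
sin r = sin 59.527°/1.331 = 0.64753; r = 40.356°.
D_min = 2·59.527° − 4·40.356° + 180° = 137.630°.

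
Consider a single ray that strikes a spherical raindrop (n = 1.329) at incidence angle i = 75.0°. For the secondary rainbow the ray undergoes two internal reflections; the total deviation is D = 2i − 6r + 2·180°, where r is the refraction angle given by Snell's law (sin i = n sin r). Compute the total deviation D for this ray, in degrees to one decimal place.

230.3°

sin r = sin 75.0° / 1.329 = 0.9659/1.329 = 0.7268; r = 46.62°.
D = 2·75.0° − 6·46.62° + 2·180° = 150.00° − 279.72° + 360° = 230.28°.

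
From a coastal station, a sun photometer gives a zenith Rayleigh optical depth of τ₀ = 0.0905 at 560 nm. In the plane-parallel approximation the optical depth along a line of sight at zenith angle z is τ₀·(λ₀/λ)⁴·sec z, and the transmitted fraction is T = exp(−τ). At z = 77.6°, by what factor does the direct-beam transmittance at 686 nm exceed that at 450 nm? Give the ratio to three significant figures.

Airmass: sec 77.6° = 4.6569.
τ(686 nm) = 0.0905 × (560/686)⁴ × 4.6569 = 0.0905 × 0.4441 × 4.6569 = 0.1872.
τ(450 nm) = 0.0905 × (560/450)⁴ × 4.6569 = 0.0905 × 2.3983 × 4.6569 = 1.0108.
T(686)/T(450) = exp(τ_B − τ_A) = exp(0.8236) = 2.2787.

2.28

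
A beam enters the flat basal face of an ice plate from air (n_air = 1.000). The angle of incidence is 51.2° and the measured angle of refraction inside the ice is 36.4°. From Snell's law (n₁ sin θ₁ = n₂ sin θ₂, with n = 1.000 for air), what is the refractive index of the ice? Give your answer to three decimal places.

1.313

n = sin θ_i / sin θ_r = sin 51.2° / sin 36.4° = 0.7793 / 0.5934 = 1.3133.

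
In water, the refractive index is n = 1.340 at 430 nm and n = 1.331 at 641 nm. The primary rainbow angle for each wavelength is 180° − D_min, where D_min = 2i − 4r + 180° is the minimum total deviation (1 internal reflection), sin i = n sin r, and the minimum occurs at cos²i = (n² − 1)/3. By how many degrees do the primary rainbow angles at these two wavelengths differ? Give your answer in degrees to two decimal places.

1.30°

At 430 nm (n = 1.340): cos²i = 0.26520 → i = 59.004°, r = 39.770°, D_min = 138.929°, rainbow angle = 41.071°.
At 641 nm (n = 1.331): cos²i = 0.25719 → i = 59.527°, r = 40.356°, D_min = 137.630°, rainbow angle = 42.370°.
Angular width = |41.071° − 42.370°| = 1.299°.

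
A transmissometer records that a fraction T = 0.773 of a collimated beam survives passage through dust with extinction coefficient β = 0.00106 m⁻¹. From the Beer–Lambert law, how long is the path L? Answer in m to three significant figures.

243 m

Beer–Lambert: T = exp(−βL) ⇒ L = −ln(T)/β = −ln(0.773)/0.00106 = 0.2575/0.00106 = 242.9 m.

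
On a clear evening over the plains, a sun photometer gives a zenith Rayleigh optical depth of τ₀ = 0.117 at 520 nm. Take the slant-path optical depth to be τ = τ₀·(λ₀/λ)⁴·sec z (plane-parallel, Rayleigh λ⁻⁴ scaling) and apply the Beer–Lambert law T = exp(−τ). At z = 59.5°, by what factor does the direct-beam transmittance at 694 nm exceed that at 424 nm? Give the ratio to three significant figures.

Airmass: sec 59.5° = 1.9703.
τ(694 nm) = 0.117 × (520/694)⁴ × 1.9703 = 0.117 × 0.3152 × 1.9703 = 0.0727.
τ(424 nm) = 0.117 × (520/424)⁴ × 1.9703 = 0.117 × 2.2623 × 1.9703 = 0.5215.
T(694)/T(424) = exp(τ_B − τ_A) = exp(0.4489) = 1.5665.

1.57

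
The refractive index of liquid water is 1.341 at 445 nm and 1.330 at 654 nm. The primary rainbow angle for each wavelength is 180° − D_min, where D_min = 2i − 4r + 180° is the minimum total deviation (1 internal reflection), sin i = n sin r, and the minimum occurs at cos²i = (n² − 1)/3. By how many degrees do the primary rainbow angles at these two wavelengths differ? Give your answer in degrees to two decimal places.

At 445 nm (n = 1.341): cos²i = 0.26609 → i = 58.946°, r = 39.705°, D_min = 139.071°, rainbow angle = 40.929°.
At 654 nm (n = 1.330): cos²i = 0.25630 → i = 59.585°, r = 40.422°, D_min = 137.484°, rainbow angle = 42.516°.
Angular width = |40.929° − 42.516°| = 1.588°.

1.59°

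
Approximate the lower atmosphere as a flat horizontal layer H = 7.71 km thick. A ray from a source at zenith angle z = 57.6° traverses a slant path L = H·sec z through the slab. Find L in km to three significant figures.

14.4 km

sec z = 1/cos 57.6° = 1.8663.
L = 7.71 × 1.8663 = 14.389 km.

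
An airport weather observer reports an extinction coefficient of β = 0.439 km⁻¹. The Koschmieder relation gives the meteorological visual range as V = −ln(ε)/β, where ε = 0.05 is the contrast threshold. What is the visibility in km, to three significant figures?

6.82 km

V = −ln(0.05) / 0.439 = 2.996 / 0.439 = 6.8240 km.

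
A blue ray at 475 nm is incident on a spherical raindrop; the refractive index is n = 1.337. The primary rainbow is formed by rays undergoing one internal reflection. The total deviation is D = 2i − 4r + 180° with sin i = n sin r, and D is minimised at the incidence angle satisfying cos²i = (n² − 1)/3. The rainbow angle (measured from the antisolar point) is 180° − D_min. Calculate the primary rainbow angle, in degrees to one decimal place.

41.5°

cos²i = (1.78757 − 1)/3 = 0.26252; i = arccos(0.51237) = 59.178°.
sin r = sin 59.178°/1.337 = 0.64231; r = 39.964°.
D_min = 2·59.178° − 4·39.964° + 180° = 138.500°.
Rainbow angle = 180° − D_min = 41.500°.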